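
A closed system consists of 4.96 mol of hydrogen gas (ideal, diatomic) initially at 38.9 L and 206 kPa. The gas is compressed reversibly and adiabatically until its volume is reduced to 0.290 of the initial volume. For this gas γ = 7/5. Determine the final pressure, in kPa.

T₁ = P₁V₁/(nR) = 206×38.9/(4.96×8.314) = 194 K.
Adiabatic: TV^(γ−1) = const ⇒ T₂ = 194×(3.45)^0.400 = 319 K; PV^γ = const ⇒ P₂ = 1170 kPa.

1170 kPa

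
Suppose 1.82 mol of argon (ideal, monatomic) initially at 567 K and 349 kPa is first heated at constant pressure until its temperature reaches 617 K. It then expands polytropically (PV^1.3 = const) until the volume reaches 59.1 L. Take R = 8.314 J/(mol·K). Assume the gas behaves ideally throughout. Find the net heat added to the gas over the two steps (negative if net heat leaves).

5510 J

V₁ = nRT₁/P₁ = 1.82×8.314×567/349 = 24.6 L.
Step 1 — Isobaric: P stays 349 kPa; V/T = const ⇒ T₂ = 617 K, V₂ = 26.8 L.
W = PΔV = 349×(26.8−24.6) kPa·L = 757 J.
ΔU = nCvΔT = 1.82×12.5×(617−567) = 1130 J.
Q = ΔU + W = nCpΔT = 1890 J.
State after step 1: P = 349 kPa, V = 26.8 L, T = 617 K.
Step 2 — Polytropic n=1.3: T₂ = T₁(V₁/V₂)^(n−1) = 617×(0.453)^0.30 = 486 K; P₂ = P₁(V₁/V₂)^n = 125 kPa.
W = (P₁V₁−P₂V₂)/(n−1) = (349×26.8−125×59.1)/0.30 = 6590 J.
ΔU = nCvΔT = 1.82×12.5×(486−617) = -2960 J.
Q = ΔU + W = 3620 J.
Net over both steps: W = 7340 J, Q = 5510 J, ΔU = -1830 J.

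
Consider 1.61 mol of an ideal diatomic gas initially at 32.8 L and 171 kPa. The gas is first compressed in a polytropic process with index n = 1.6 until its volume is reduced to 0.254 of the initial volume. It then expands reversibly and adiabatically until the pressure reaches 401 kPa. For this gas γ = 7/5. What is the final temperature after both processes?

650 K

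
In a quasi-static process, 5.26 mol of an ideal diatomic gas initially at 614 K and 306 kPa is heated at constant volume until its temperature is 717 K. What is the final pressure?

V₁ = nRT₁/P₁ = 5.26×8.314×614/306 = 87.7 L.
Isochoric: V stays 87.7 L; P/T = const ⇒ T₂ = 717 K, P₂ = 357 kPa.

357 kPa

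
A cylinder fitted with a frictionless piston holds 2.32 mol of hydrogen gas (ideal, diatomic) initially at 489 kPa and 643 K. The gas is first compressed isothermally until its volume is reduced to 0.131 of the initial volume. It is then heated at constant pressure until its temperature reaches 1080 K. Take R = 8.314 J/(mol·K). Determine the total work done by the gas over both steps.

V₁ = nRT₁/P₁ = 2.32×8.314×643/489 = 25.4 L.
Step 1 — Isothermal: T stays 643 K; PV = const ⇒ V₂ = 3.32 L, P₂ = 3730 kPa.
ΔU = 0 (ideal gas, T constant).
W = nRT ln(V₂/V₁) = 2.32×8.314×643×ln(0.131) = -25200 J.
Q = ΔU + W = -25200 J.
State after step 1: P = 3730 kPa, V = 3.32 L, T = 643 K.
Step 2 — Isobaric: P stays 3730 kPa; V/T = const ⇒ T₂ = 1080 K, V₂ = 5.58 L.
W = PΔV = 3730×(5.58−3.32) kPa·L = 8430 J.
ΔU = nCvΔT = 2.32×20.8×(1080−643) = 21100 J.
Q = ΔU + W = nCpΔT = 29500 J.
Net over both steps: W = -16800 J, Q = 4290 J, ΔU = 21100 J.

-16800 J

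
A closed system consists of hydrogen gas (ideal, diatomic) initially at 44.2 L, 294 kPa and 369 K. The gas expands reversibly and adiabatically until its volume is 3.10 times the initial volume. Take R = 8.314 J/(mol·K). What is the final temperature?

Adiabatic: TV^(γ−1) = const ⇒ T₂ = 369×(0.323)^0.400 = 235 K; PV^γ = const ⇒ P₂ = 60.3 kPa.

235 K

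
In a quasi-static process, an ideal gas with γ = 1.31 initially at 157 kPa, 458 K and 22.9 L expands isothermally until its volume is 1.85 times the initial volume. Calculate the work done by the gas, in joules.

2210 J

n = P₁V₁/(RT₁) = 157×22.9/(8.314×458) = 0.944 mol.
Isothermal: T stays 458 K; PV = const ⇒ V₂ = 42.4 L, P₂ = 84.9 kPa.
W = nRT ln(V₂/V₁) = 0.944×8.314×458×ln(1.85) = 2210 J.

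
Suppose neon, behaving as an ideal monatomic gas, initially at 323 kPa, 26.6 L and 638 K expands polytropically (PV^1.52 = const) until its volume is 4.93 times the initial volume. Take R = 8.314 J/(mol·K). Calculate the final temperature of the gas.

278 K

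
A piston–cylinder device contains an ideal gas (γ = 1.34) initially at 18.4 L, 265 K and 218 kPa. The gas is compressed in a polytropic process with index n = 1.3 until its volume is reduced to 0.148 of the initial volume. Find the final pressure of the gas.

Polytropic n=1.3: T₂ = T₁(V₁/V₂)^(n−1) = 265×(6.76)^0.30 = 470 K; P₂ = P₁(V₁/V₂)^n = 2610 kPa.

2610 kPa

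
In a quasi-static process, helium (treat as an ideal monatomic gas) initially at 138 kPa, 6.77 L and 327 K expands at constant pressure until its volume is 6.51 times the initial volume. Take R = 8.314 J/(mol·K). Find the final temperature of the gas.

Isobaric: P stays 138 kPa; V/T = const ⇒ T₂ = 2130 K, V₂ = 44.1 L.

2130 K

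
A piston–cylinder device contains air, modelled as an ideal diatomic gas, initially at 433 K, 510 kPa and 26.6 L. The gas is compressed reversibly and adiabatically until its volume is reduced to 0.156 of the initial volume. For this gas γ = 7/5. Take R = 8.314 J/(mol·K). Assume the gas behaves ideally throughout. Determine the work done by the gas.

n = P₁V₁/(RT₁) = 510×26.6/(8.314×433) = 3.77 mol.
Adiabatic: TV^(γ−1) = const ⇒ T₂ = 433×(6.41)^0.400 = 910 K; PV^γ = const ⇒ P₂ = 6870 kPa.
ΔU = nCvΔT = 3.77×20.8×(910−433) = 37400 J.
Q = 0 for an adiabatic process, so W = −ΔU = -37400 J.

-37400 J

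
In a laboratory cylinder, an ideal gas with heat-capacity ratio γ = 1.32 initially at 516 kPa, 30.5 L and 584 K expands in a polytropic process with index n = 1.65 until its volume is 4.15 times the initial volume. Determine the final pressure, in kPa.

Polytropic n=1.65: T₂ = T₁(V₁/V₂)^(n−1) = 584×(0.241)^0.65 = 232 K; P₂ = P₁(V₁/V₂)^n = 49.3 kPa.

49.3 kPa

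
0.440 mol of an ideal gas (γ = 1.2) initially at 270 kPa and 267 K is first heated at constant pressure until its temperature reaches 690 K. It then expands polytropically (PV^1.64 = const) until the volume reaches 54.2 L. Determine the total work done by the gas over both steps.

4210 J

V₁ = nRT₁/P₁ = 0.440×8.314×267/270 = 3.62 L.
Step 1 — Isobaric: P stays 270 kPa; V/T = const ⇒ T₂ = 690 K, V₂ = 9.35 L.
W = PΔV = 270×(9.35−3.62) kPa·L = 1550 J.
ΔU = nCvΔT = 0.440×41.6×(690−267) = 7740 J.
Q = ΔU + W = nCpΔT = 9280 J.
State after step 1: P = 270 kPa, V = 9.35 L, T = 690 K.
Step 2 — Polytropic n=1.64: T₂ = T₁(V₁/V₂)^(n−1) = 690×(0.172)^0.64 = 224 K; P₂ = P₁(V₁/V₂)^n = 15.1 kPa.
W = (P₁V₁−P₂V₂)/(n−1) = (270×9.35−15.1×54.2)/0.64 = 2660 J.
ΔU = nCvΔT = 0.440×41.6×(224−690) = -8520 J.
Q = ΔU + W = -5860 J.
Net over both steps: W = 4210 J, Q = 3430 J, ΔU = -785 J.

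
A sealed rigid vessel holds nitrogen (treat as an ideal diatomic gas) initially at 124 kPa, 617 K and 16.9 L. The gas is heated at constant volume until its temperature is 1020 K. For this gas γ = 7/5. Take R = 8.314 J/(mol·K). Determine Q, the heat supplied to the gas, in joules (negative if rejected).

n = P₁V₁/(RT₁) = 124×16.9/(8.314×617) = 0.409 mol.
Isochoric: V stays 16.9 L; P/T = const ⇒ T₂ = 1020 K, P₂ = 205 kPa.
W = 0 (no volume change).
ΔU = nCvΔT = 0.409×20.8×(1020−617) = 3420 J.
Q = ΔU = 3420 J.

3420 J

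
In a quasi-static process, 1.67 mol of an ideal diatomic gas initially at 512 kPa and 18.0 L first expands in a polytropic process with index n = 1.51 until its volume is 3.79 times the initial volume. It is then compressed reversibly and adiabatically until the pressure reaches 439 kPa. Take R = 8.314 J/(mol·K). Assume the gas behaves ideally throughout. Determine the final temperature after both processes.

572 K

T₁ = P₁V₁/(nR) = 512×18.0/(1.67×8.314) = 664 K.
Step 1 — Polytropic n=1.51: T₂ = T₁(V₁/V₂)^(n−1) = 664×(0.264)^0.51 = 336 K; P₂ = P₁(V₁/V₂)^n = 68.5 kPa.
W = (P₁V₁−P₂V₂)/(n−1) = (512×18.0−68.5×68.2)/0.51 = 8910 J.
ΔU = nCvΔT = 1.67×20.8×(336−664) = -11400 J.
Q = ΔU + W = -2450 J.
State after step 1: P = 68.5 kPa, V = 68.2 L, T = 336 K.
Step 2 — Adiabatic: T₂/T₁ = (P₂/P₁)^((γ−1)/γ) ⇒ T₂ = 336×(6.41)^0.286 = 572 K; V₂ = 18.1 L.
ΔU = nCvΔT = 1.67×20.8×(572−336) = 8180 J.
Q = 0 for an adiabatic process, so W = −ΔU = -8180 J.
Net over both steps: W = 732 J, Q = -2450 J, ΔU = -3180 J.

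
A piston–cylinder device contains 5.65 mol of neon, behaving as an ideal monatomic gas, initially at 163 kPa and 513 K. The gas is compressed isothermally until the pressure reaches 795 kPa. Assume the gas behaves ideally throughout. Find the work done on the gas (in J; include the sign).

V₁ = nRT₁/P₁ = 5.65×8.314×513/163 = 148 L.
Isothermal: T stays 513 K; PV = const ⇒ V₂ = 30.3 L, P₂ = 795 kPa.
W = nRT ln(V₂/V₁) = 5.65×8.314×513×ln(0.205) = -38200 J.
Work done on the gas = −W_by = 38200 J.

38200 J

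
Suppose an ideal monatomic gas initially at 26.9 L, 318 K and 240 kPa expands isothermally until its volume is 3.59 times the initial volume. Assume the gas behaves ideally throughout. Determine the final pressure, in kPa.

66.9 kPa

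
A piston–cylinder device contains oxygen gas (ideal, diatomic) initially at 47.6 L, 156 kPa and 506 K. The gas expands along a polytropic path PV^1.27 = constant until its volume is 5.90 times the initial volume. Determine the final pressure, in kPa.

Polytropic n=1.27: T₂ = T₁(V₁/V₂)^(n−1) = 506×(0.169)^0.27 = 313 K; P₂ = P₁(V₁/V₂)^n = 16.4 kPa.

16.4 kPa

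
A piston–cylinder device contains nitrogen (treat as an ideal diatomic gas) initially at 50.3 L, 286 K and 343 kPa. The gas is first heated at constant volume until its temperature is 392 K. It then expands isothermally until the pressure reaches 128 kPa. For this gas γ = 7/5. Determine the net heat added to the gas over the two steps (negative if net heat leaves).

n = P₁V₁/(RT₁) = 343×50.3/(8.314×286) = 7.26 mol.
Step 1 — Isochoric: V stays 50.3 L; P/T = const ⇒ T₂ = 392 K, P₂ = 470 kPa.
W = 0 (no volume change).
ΔU = nCvΔT = 7.26×20.8×(392−286) = 16000 J.
Q = ΔU = 16000 J.
State after step 1: P = 470 kPa, V = 50.3 L, T = 392 K.
Step 2 — Isothermal: T stays 392 K; PV = const ⇒ V₂ = 185 L, P₂ = 128 kPa.
ΔU = 0 (ideal gas, T constant).
W = nRT ln(V₂/V₁) = 7.26×8.314×392×ln(3.67) = 30800 J.
Q = ΔU + W = 30800 J.
Net over both steps: W = 30800 J, Q = 46800 J, ΔU = 16000 J.

46800 J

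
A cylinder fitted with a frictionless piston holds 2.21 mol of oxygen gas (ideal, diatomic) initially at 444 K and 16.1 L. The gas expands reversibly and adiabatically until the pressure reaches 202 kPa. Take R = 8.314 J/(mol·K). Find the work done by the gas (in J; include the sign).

4710 J

P₁ = nRT₁/V₁ = 2.21×8.314×444/16.1 = 507 kPa.
Adiabatic: T₂/T₁ = (P₂/P₁)^((γ−1)/γ) ⇒ T₂ = 444×(0.399)^0.286 = 341 K; V₂ = 31.1 L.
ΔU = nCvΔT = 2.21×20.8×(341−444) = -4710 J.
Q = 0 for an adiabatic process, so W = −ΔU = 4710 J.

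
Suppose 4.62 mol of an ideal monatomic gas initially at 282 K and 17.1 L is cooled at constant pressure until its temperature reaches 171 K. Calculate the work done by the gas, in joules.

-4260 J

P₁ = nRT₁/V₁ = 4.62×8.314×282/17.1 = 633 kPa.
Isobaric: P stays 633 kPa; V/T = const ⇒ T₂ = 171 K, V₂ = 10.4 L.
W = PΔV = 633×(10.4−17.1) kPa·L = -4260 J.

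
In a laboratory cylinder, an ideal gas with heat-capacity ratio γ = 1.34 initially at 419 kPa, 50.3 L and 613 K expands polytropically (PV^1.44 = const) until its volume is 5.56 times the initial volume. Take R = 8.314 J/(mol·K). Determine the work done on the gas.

n = P₁V₁/(RT₁) = 419×50.3/(8.314×613) = 4.14 mol.
Polytropic n=1.44: T₂ = T₁(V₁/V₂)^(n−1) = 613×(0.180)^0.44 = 288 K; P₂ = P₁(V₁/V₂)^n = 35.4 kPa.
W = (P₁V₁−P₂V₂)/(n−1) = (419×50.3−35.4×280)/0.44 = 25400 J.
Work done on the gas = −W_by = -25400 J.

-25400 J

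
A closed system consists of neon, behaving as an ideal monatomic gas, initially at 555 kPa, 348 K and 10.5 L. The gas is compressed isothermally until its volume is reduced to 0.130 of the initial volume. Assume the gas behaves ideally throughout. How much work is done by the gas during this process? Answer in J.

-11900 J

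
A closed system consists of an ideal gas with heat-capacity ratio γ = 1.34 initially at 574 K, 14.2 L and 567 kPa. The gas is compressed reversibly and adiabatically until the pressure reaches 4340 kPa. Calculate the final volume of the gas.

Adiabatic: T₂/T₁ = (P₂/P₁)^((γ−1)/γ) ⇒ T₂ = 574×(7.65)^0.254 = 962 K; V₂ = 3.11 L.

3.11 L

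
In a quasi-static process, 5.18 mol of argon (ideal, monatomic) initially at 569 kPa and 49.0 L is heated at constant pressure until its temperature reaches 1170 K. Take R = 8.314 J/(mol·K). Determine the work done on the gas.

T₁ = P₁V₁/(nR) = 569×49.0/(5.18×8.314) = 647 K.
Isobaric: P stays 569 kPa; V/T = const ⇒ T₂ = 1170 K, V₂ = 88.6 L.
W = PΔV = 569×(88.6−49.0) kPa·L = 22500 J.
Work done on the gas = −W_by = -22500 J.

-22500 J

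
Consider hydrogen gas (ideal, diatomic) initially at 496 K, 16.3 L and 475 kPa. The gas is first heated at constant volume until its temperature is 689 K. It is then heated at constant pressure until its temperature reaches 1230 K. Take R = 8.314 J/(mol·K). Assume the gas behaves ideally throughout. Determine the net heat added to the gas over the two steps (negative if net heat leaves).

37100 J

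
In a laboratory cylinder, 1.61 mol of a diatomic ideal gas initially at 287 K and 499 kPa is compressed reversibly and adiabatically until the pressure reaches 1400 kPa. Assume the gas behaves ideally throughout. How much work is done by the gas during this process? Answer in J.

-3290 J

V₁ = nRT₁/P₁ = 1.61×8.314×287/499 = 7.70 L.
Adiabatic: T₂/T₁ = (P₂/P₁)^((γ−1)/γ) ⇒ T₂ = 287×(2.81)^0.286 = 385 K; V₂ = 3.68 L.
ΔU = nCvΔT = 1.61×20.8×(385−287) = 3290 J.
Q = 0 for an adiabatic process, so W = −ΔU = -3290 J.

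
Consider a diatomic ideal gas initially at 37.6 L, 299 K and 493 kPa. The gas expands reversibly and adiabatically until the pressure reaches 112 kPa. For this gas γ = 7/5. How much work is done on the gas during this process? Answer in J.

-16000 J

n = P₁V₁/(RT₁) = 493×37.6/(8.314×299) = 7.46 mol.
Adiabatic: T₂/T₁ = (P₂/P₁)^((γ−1)/γ) ⇒ T₂ = 299×(0.227)^0.286 = 196 K; V₂ = 108 L.
ΔU = nCvΔT = 7.46×20.8×(196−299) = -16000 J.
Q = 0 for an adiabatic process, so W = −ΔU = 16000 J.
Work done on the gas = −W_by = -16000 J.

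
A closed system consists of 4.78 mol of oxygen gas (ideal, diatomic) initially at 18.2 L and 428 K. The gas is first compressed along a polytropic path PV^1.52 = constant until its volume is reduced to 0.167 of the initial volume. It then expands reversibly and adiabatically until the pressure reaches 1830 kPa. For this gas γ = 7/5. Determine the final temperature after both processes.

605 K

P₁ = nRT₁/V₁ = 4.78×8.314×428/18.2 = 935 kPa.
Step 1 — Polytropic n=1.52: T₂ = T₁(V₁/V₂)^(n−1) = 428×(5.99)^0.52 = 1090 K; P₂ = P₁(V₁/V₂)^n = 14200 kPa.
W = (P₁V₁−P₂V₂)/(n−1) = (935×18.2−14200×3.04)/0.52 = -50200 J.
ΔU = nCvΔT = 4.78×20.8×(1090−428) = 65300 J.
Q = ΔU + W = 15100 J.
State after step 1: P = 14200 kPa, V = 3.04 L, T = 1090 K.
Step 2 — Adiabatic: T₂/T₁ = (P₂/P₁)^((γ−1)/γ) ⇒ T₂ = 1090×(0.129)^0.286 = 605 K; V₂ = 13.1 L.
ΔU = nCvΔT = 4.78×20.8×(605−1090) = -47800 J.
Q = 0 for an adiabatic process, so W = −ΔU = 47800 J.
Net over both steps: W = -2470 J, Q = 15100 J, ΔU = 17500 J.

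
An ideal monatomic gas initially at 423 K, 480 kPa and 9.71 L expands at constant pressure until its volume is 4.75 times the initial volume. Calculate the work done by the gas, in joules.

17500 J

n = P₁V₁/(RT₁) = 480×9.71/(8.314×423) = 1.33 mol.
Isobaric: P stays 480 kPa; V/T = const ⇒ T₂ = 2010 K, V₂ = 46.1 L.
W = PΔV = 480×(46.1−9.71) kPa·L = 17500 J.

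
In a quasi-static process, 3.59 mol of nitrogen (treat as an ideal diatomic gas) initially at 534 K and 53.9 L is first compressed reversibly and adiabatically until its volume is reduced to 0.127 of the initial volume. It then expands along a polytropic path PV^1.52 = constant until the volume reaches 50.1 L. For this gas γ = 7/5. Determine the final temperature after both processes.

433 K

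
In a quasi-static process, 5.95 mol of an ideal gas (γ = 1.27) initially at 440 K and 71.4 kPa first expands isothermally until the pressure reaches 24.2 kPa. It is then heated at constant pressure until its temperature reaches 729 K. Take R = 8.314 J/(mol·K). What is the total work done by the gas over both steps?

V₁ = nRT₁/P₁ = 5.95×8.314×440/71.4 = 305 L.
Step 1 — Isothermal: T stays 440 K; PV = const ⇒ V₂ = 899 L, P₂ = 24.2 kPa.
ΔU = 0 (ideal gas, T constant).
W = nRT ln(V₂/V₁) = 5.95×8.314×440×ln(2.95) = 23500 J.
Q = ΔU + W = 23500 J.
State after step 1: P = 24.2 kPa, V = 899 L, T = 440 K.
Step 2 — Isobaric: P stays 24.2 kPa; V/T = const ⇒ T₂ = 729 K, V₂ = 1490 L.
W = PΔV = 24.2×(1490−899) kPa·L = 14300 J.
ΔU = nCvΔT = 5.95×30.8×(729−440) = 52900 J.
Q = ΔU + W = nCpΔT = 67200 J.
Net over both steps: W = 37800 J, Q = 90800 J, ΔU = 52900 J.

37800 J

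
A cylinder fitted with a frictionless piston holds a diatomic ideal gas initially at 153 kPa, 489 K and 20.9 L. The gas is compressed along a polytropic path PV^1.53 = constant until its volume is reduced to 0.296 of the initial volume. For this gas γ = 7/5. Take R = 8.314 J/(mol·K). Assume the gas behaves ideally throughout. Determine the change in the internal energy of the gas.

7250 J

n = P₁V₁/(RT₁) = 153×20.9/(8.314×489) = 0.787 mol.
Polytropic n=1.53: T₂ = T₁(V₁/V₂)^(n−1) = 489×(3.38)^0.53 = 932 K; P₂ = P₁(V₁/V₂)^n = 985 kPa.
For an ideal gas ΔU = nCvΔT with Cv = (5/2)R = 20.8 J/(mol·K).
ΔU = 0.787×20.8×(932−489) = 7250 J.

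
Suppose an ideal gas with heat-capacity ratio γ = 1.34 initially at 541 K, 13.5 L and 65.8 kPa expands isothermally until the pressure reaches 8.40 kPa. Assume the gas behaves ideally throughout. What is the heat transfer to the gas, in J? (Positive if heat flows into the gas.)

1830 J

n = P₁V₁/(RT₁) = 65.8×13.5/(8.314×541) = 0.197 mol.
Isothermal: T stays 541 K; PV = const ⇒ V₂ = 106 L, P₂ = 8.40 kPa.
ΔU = 0 (ideal gas, T constant).
W = nRT ln(V₂/V₁) = 0.197×8.314×541×ln(7.83) = 1830 J.
Q = ΔU + W = 1830 J.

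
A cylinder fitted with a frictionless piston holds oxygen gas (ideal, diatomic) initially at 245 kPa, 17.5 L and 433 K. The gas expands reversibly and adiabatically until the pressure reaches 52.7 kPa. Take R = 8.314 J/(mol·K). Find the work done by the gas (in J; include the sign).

n = P₁V₁/(RT₁) = 245×17.5/(8.314×433) = 1.19 mol.
Adiabatic: T₂/T₁ = (P₂/P₁)^((γ−1)/γ) ⇒ T₂ = 433×(0.215)^0.286 = 279 K; V₂ = 52.4 L.
ΔU = nCvΔT = 1.19×20.8×(279−433) = -3810 J.
Q = 0 for an adiabatic process, so W = −ΔU = 3810 J.

3810 J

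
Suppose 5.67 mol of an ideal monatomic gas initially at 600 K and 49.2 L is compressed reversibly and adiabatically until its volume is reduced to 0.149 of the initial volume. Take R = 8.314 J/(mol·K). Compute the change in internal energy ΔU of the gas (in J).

109000 J

P₁ = nRT₁/V₁ = 5.67×8.314×600/49.2 = 575 kPa.
Adiabatic: TV^(γ−1) = const ⇒ T₂ = 600×(6.71)^0.667 = 2130 K; PV^γ = const ⇒ P₂ = 13700 kPa.
For an ideal gas ΔU = nCvΔT with Cv = (3/2)R = 12.5 J/(mol·K).
ΔU = 5.67×12.5×(2130−600) = 109000 J.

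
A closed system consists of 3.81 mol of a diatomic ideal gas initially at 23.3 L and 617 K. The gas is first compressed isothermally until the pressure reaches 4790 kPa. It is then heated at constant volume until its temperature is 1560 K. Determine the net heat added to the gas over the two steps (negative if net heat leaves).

P₁ = nRT₁/V₁ = 3.81×8.314×617/23.3 = 839 kPa.
Step 1 — Isothermal: T stays 617 K; PV = const ⇒ V₂ = 4.08 L, P₂ = 4790 kPa.
ΔU = 0 (ideal gas, T constant).
W = nRT ln(V₂/V₁) = 3.81×8.314×617×ln(0.175) = -34100 J.
Q = ΔU + W = -34100 J.
State after step 1: P = 4790 kPa, V = 4.08 L, T = 617 K.
Step 2 — Isochoric: V stays 4.08 L; P/T = const ⇒ T₂ = 1560 K, P₂ = 12100 kPa.
W = 0 (no volume change).
ΔU = nCvΔT = 3.81×20.8×(1560−617) = 74700 J.
Q = ΔU = 74700 J.
Net over both steps: W = -34100 J, Q = 40600 J, ΔU = 74700 J.

40600 J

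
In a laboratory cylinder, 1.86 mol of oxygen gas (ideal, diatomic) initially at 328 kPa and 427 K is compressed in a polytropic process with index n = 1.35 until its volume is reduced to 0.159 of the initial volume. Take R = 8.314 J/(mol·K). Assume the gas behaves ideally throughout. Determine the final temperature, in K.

813 K

V₁ = nRT₁/P₁ = 1.86×8.314×427/328 = 20.1 L.
Polytropic n=1.35: T₂ = T₁(V₁/V₂)^(n−1) = 427×(6.29)^0.35 = 813 K; P₂ = P₁(V₁/V₂)^n = 3930 kPa.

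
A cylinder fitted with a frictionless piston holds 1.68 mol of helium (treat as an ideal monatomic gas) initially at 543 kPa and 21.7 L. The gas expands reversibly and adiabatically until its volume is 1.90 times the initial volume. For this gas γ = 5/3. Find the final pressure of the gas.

186 kPa

T₁ = P₁V₁/(nR) = 543×21.7/(1.68×8.314) = 844 K.
Adiabatic: TV^(γ−1) = const ⇒ T₂ = 844×(0.526)^0.667 = 550 K; PV^γ = const ⇒ P₂ = 186 kPa.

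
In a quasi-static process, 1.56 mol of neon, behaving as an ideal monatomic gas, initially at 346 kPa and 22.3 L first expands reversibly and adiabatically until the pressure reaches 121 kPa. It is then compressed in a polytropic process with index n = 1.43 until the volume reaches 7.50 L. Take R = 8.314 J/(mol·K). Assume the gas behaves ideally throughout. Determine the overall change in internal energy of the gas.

T₁ = P₁V₁/(nR) = 346×22.3/(1.56×8.314) = 595 K.
Step 1 — Adiabatic: T₂/T₁ = (P₂/P₁)^((γ−1)/γ) ⇒ T₂ = 595×(0.350)^0.400 = 391 K; V₂ = 41.9 L.
ΔU = nCvΔT = 1.56×12.5×(391−595) = -3970 J.
Q = 0 for an adiabatic process, so W = −ΔU = 3970 J.
State after step 1: P = 121 kPa, V = 41.9 L, T = 391 K.
Step 2 — Polytropic n=1.43: T₂ = T₁(V₁/V₂)^(n−1) = 391×(5.58)^0.43 = 819 K; P₂ = P₁(V₁/V₂)^n = 1420 kPa.
W = (P₁V₁−P₂V₂)/(n−1) = (121×41.9−1420×7.50)/0.43 = -12900 J.
ΔU = nCvΔT = 1.56×12.5×(819−391) = 8330 J.
Q = ΔU + W = -4580 J.
Net over both steps: W = -8940 J, Q = -4580 J, ΔU = 4350 J.

4350 J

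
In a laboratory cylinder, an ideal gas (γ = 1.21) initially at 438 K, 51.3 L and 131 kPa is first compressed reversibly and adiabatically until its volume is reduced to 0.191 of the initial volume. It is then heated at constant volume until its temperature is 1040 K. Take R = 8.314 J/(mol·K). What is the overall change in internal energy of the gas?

44000 J

n = P₁V₁/(RT₁) = 131×51.3/(8.314×438) = 1.85 mol.
Step 1 — Adiabatic: TV^(γ−1) = const ⇒ T₂ = 438×(5.24)^0.210 = 620 K; PV^γ = const ⇒ P₂ = 971 kPa.
ΔU = nCvΔT = 1.85×39.6×(620−438) = 13300 J.
Q = 0 for an adiabatic process, so W = −ΔU = -13300 J.
State after step 1: P = 971 kPa, V = 9.80 L, T = 620 K.
Step 2 — Isochoric: V stays 9.80 L; P/T = const ⇒ T₂ = 1040 K, P₂ = 1630 kPa.
W = 0 (no volume change).
ΔU = nCvΔT = 1.85×39.6×(1040−620) = 30700 J.
Q = ΔU = 30700 J.
Net over both steps: W = -13300 J, Q = 30700 J, ΔU = 44000 J.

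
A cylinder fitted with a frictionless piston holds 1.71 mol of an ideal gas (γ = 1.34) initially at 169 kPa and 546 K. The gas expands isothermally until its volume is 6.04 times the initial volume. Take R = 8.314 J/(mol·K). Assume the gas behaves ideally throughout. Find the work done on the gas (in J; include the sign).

-14000 J

V₁ = nRT₁/P₁ = 1.71×8.314×546/169 = 45.9 L.
Isothermal: T stays 546 K; PV = const ⇒ V₂ = 277 L, P₂ = 28.0 kPa.
W = nRT ln(V₂/V₁) = 1.71×8.314×546×ln(6.04) = 14000 J.
Work done on the gas = −W_by = -14000 J.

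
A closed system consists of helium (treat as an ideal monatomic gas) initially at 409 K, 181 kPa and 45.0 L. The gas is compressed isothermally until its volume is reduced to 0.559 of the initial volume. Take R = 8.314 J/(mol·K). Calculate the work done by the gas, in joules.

-4740 J

n = P₁V₁/(RT₁) = 181×45.0/(8.314×409) = 2.40 mol.
Isothermal: T stays 409 K; PV = const ⇒ V₂ = 25.2 L, P₂ = 324 kPa.
W = nRT ln(V₂/V₁) = 2.40×8.314×409×ln(0.559) = -4740 J.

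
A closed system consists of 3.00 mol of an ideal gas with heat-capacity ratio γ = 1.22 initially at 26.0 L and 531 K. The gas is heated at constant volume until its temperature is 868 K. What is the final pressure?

833 kPa

P₁ = nRT₁/V₁ = 3.00×8.314×531/26.0 = 509 kPa.
Isochoric: V stays 26.0 L; P/T = const ⇒ T₂ = 868 K, P₂ = 833 kPa.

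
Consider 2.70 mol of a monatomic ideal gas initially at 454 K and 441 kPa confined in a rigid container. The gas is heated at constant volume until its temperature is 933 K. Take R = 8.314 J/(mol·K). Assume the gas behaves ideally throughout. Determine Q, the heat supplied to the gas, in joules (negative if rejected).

16100 J

V₁ = nRT₁/P₁ = 2.70×8.314×454/441 = 23.1 L.
Isochoric: V stays 23.1 L; P/T = const ⇒ T₂ = 933 K, P₂ = 906 kPa.
W = 0 (no volume change).
ΔU = nCvΔT = 2.70×12.5×(933−454) = 16100 J.
Q = ΔU = 16100 J.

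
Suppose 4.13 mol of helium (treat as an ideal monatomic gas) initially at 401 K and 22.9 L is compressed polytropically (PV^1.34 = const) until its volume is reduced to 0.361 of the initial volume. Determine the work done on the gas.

P₁ = nRT₁/V₁ = 4.13×8.314×401/22.9 = 601 kPa.
Polytropic n=1.34: T₂ = T₁(V₁/V₂)^(n−1) = 401×(2.77)^0.34 = 567 K; P₂ = P₁(V₁/V₂)^n = 2360 kPa.
W = (P₁V₁−P₂V₂)/(n−1) = (601×22.9−2360×8.27)/0.34 = -16800 J.
Work done on the gas = −W_by = 16800 J.

16800 J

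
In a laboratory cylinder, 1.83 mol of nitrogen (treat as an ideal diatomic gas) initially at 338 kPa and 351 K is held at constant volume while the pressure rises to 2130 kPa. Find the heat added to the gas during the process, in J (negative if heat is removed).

70800 J

V₁ = nRT₁/P₁ = 1.83×8.314×351/338 = 15.8 L.
Isochoric: V stays 15.8 L; P/T = const ⇒ T₂ = 2210 K, P₂ = 2130 kPa.
W = 0 (no volume change).
ΔU = nCvΔT = 1.83×20.8×(2210−351) = 70800 J.
Q = ΔU = 70800 J.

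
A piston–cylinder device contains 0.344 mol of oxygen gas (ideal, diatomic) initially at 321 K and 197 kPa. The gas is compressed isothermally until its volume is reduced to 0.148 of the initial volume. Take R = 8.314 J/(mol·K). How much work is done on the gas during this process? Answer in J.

V₁ = nRT₁/P₁ = 0.344×8.314×321/197 = 4.66 L.
Isothermal: T stays 321 K; PV = const ⇒ V₂ = 0.690 L, P₂ = 1330 kPa.
W = nRT ln(V₂/V₁) = 0.344×8.314×321×ln(0.148) = -1750 J.
Work done on the gas = −W_by = 1750 J.

1750 J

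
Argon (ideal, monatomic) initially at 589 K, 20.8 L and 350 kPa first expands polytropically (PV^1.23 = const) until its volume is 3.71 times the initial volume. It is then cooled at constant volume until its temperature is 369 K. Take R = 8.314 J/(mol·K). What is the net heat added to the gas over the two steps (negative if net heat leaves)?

n = P₁V₁/(RT₁) = 350×20.8/(8.314×589) = 1.49 mol.
Step 1 — Polytropic n=1.23: T₂ = T₁(V₁/V₂)^(n−1) = 589×(0.270)^0.23 = 436 K; P₂ = P₁(V₁/V₂)^n = 69.8 kPa.
W = (P₁V₁−P₂V₂)/(n−1) = (350×20.8−69.8×77.2)/0.23 = 8240 J.
ΔU = nCvΔT = 1.49×12.5×(436−589) = -2840 J.
Q = ΔU + W = 5400 J.
State after step 1: P = 69.8 kPa, V = 77.2 L, T = 436 K.
Step 2 — Isochoric: V stays 77.2 L; P/T = const ⇒ T₂ = 369 K, P₂ = 59.1 kPa.
W = 0 (no volume change).
ΔU = nCvΔT = 1.49×12.5×(369−436) = -1240 J.
Q = ΔU = -1240 J.
Net over both steps: W = 8240 J, Q = 4160 J, ΔU = -4080 J.

4160 J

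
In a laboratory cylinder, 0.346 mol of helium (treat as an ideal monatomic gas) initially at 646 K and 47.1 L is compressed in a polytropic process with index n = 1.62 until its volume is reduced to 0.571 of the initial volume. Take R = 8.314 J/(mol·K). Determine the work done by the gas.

-1250 J

P₁ = nRT₁/V₁ = 0.346×8.314×646/47.1 = 39.5 kPa.
Polytropic n=1.62: T₂ = T₁(V₁/V₂)^(n−1) = 646×(1.75)^0.62 = 914 K; P₂ = P₁(V₁/V₂)^n = 97.8 kPa.
W = (P₁V₁−P₂V₂)/(n−1) = (39.5×47.1−97.8×26.9)/0.62 = -1250 J.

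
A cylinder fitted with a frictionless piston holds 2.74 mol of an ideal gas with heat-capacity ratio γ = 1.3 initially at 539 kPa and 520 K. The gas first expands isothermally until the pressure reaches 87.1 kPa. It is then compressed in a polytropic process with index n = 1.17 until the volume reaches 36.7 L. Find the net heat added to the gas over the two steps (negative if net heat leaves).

V₁ = nRT₁/P₁ = 2.74×8.314×520/539 = 22.0 L.
Step 1 — Isothermal: T stays 520 K; PV = const ⇒ V₂ = 136 L, P₂ = 87.1 kPa.
ΔU = 0 (ideal gas, T constant).
W = nRT ln(V₂/V₁) = 2.74×8.314×520×ln(6.19) = 21600 J.
Q = ΔU + W = 21600 J.
State after step 1: P = 87.1 kPa, V = 136 L, T = 520 K.
Step 2 — Polytropic n=1.17: T₂ = T₁(V₁/V₂)^(n−1) = 520×(3.71)^0.17 = 650 K; P₂ = P₁(V₁/V₂)^n = 403 kPa.
W = (P₁V₁−P₂V₂)/(n−1) = (87.1×136−403×36.7)/0.17 = -17400 J.
ΔU = nCvΔT = 2.74×27.7×(650−520) = 9850 J.
Q = ΔU + W = -7530 J.
Net over both steps: W = 4210 J, Q = 14100 J, ΔU = 9850 J.

14100 J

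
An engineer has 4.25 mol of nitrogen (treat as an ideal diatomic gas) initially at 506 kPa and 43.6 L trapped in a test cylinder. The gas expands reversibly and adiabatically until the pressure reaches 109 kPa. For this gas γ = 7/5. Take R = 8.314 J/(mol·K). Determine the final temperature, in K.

403 K

T₁ = P₁V₁/(nR) = 506×43.6/(4.25×8.314) = 624 K.
Adiabatic: T₂/T₁ = (P₂/P₁)^((γ−1)/γ) ⇒ T₂ = 624×(0.215)^0.286 = 403 K; V₂ = 131 L.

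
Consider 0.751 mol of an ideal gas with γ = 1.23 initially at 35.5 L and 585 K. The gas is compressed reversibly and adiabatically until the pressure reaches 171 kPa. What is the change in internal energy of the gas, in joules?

1580 J

P₁ = nRT₁/V₁ = 0.751×8.314×585/35.5 = 103 kPa.
Adiabatic: T₂/T₁ = (P₂/P₁)^((γ−1)/γ) ⇒ T₂ = 585×(1.66)^0.187 = 643 K; V₂ = 23.5 L.
For an ideal gas ΔU = nCvΔT with Cv = R/(γ−1) = 36.1 J/(mol·K).
ΔU = 0.751×36.1×(643−585) = 1580 J.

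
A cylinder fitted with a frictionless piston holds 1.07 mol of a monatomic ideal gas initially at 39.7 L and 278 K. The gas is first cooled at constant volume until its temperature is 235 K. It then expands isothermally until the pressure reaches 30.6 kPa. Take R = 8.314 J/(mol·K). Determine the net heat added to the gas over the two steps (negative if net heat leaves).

561 J

P₁ = nRT₁/V₁ = 1.07×8.314×278/39.7 = 62.3 kPa.
Step 1 — Isochoric: V stays 39.7 L; P/T = const ⇒ T₂ = 235 K, P₂ = 52.7 kPa.
W = 0 (no volume change).
ΔU = nCvΔT = 1.07×12.5×(235−278) = -574 J.
Q = ΔU = -574 J.
State after step 1: P = 52.7 kPa, V = 39.7 L, T = 235 K.
Step 2 — Isothermal: T stays 235 K; PV = const ⇒ V₂ = 68.3 L, P₂ = 30.6 kPa.
ΔU = 0 (ideal gas, T constant).
W = nRT ln(V₂/V₁) = 1.07×8.314×235×ln(1.72) = 1130 J.
Q = ΔU + W = 1130 J.
Net over both steps: W = 1130 J, Q = 561 J, ΔU = -574 J.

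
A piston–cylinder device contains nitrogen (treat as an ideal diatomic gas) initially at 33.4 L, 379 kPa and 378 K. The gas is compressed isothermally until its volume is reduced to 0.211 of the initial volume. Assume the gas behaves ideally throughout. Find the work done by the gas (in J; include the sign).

n = P₁V₁/(RT₁) = 379×33.4/(8.314×378) = 4.03 mol.
Isothermal: T stays 378 K; PV = const ⇒ V₂ = 7.05 L, P₂ = 1800 kPa.
W = nRT ln(V₂/V₁) = 4.03×8.314×378×ln(0.211) = -19700 J.

-19700 J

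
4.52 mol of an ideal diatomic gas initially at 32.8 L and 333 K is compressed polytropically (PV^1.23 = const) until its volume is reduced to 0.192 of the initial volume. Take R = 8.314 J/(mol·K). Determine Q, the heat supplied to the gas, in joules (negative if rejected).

P₁ = nRT₁/V₁ = 4.52×8.314×333/32.8 = 382 kPa.
Polytropic n=1.23: T₂ = T₁(V₁/V₂)^(n−1) = 333×(5.21)^0.23 = 487 K; P₂ = P₁(V₁/V₂)^n = 2900 kPa.
W = (P₁V₁−P₂V₂)/(n−1) = (382×32.8−2900×6.30)/0.23 = -25100 J.
ΔU = nCvΔT = 4.52×20.8×(487−333) = 14400 J.
Q = ΔU + W = -10700 J.

-10700 J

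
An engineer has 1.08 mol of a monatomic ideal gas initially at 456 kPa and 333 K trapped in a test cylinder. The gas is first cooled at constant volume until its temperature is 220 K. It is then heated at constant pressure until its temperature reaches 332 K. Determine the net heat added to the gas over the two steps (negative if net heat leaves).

V₁ = nRT₁/P₁ = 1.08×8.314×333/456 = 6.56 L.
Step 1 — Isochoric: V stays 6.56 L; P/T = const ⇒ T₂ = 220 K, P₂ = 301 kPa.
W = 0 (no volume change).
ΔU = nCvΔT = 1.08×12.5×(220−333) = -1520 J.
Q = ΔU = -1520 J.
State after step 1: P = 301 kPa, V = 6.56 L, T = 220 K.
Step 2 — Isobaric: P stays 301 kPa; V/T = const ⇒ T₂ = 332 K, V₂ = 9.90 L.
W = PΔV = 301×(9.90−6.56) kPa·L = 1010 J.
ΔU = nCvΔT = 1.08×12.5×(332−220) = 1510 J.
Q = ΔU + W = nCpΔT = 2510 J.
Net over both steps: W = 1010 J, Q = 992 J, ΔU = -13.5 J.

992 J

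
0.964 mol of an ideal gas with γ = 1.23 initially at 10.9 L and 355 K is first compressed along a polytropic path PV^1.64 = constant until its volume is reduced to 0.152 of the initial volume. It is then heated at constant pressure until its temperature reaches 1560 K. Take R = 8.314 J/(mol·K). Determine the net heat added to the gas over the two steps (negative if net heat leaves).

34600 J

P₁ = nRT₁/V₁ = 0.964×8.314×355/10.9 = 261 kPa.
Step 1 — Polytropic n=1.64: T₂ = T₁(V₁/V₂)^(n−1) = 355×(6.58)^0.64 = 1190 K; P₂ = P₁(V₁/V₂)^n = 5730 kPa.
W = (P₁V₁−P₂V₂)/(n−1) = (261×10.9−5730×1.66)/0.64 = -10400 J.
ΔU = nCvΔT = 0.964×36.1×(1190−355) = 28900 J.
Q = ΔU + W = 18500 J.
State after step 1: P = 5730 kPa, V = 1.66 L, T = 1190 K.
Step 2 — Isobaric: P stays 5730 kPa; V/T = const ⇒ T₂ = 1560 K, V₂ = 2.18 L.
W = PΔV = 5730×(2.18−1.66) kPa·L = 3000 J.
ΔU = nCvΔT = 0.964×36.1×(1560−1190) = 13100 J.
Q = ΔU + W = nCpΔT = 16100 J.
Net over both steps: W = -7400 J, Q = 34600 J, ΔU = 42000 J.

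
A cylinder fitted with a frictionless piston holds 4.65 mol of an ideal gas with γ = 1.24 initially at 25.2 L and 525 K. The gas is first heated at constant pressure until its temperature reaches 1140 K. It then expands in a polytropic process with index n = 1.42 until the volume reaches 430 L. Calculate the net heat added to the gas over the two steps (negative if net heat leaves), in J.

77300 J

P₁ = nRT₁/V₁ = 4.65×8.314×525/25.2 = 805 kPa.
Step 1 — Isobaric: P stays 805 kPa; V/T = const ⇒ T₂ = 1140 K, V₂ = 54.7 L.
W = PΔV = 805×(54.7−25.2) kPa·L = 23800 J.
ΔU = nCvΔT = 4.65×34.6×(1140−525) = 99100 J.
Q = ΔU + W = nCpΔT = 123000 J.
State after step 1: P = 805 kPa, V = 54.7 L, T = 1140 K.
Step 2 — Polytropic n=1.42: T₂ = T₁(V₁/V₂)^(n−1) = 1140×(0.127)^0.42 = 480 K; P₂ = P₁(V₁/V₂)^n = 43.1 kPa.
W = (P₁V₁−P₂V₂)/(n−1) = (805×54.7−43.1×430)/0.42 = 60800 J.
ΔU = nCvΔT = 4.65×34.6×(480−1140) = -106000 J.
Q = ΔU + W = -45600 J.
Net over both steps: W = 84600 J, Q = 77300 J, ΔU = -7310 J.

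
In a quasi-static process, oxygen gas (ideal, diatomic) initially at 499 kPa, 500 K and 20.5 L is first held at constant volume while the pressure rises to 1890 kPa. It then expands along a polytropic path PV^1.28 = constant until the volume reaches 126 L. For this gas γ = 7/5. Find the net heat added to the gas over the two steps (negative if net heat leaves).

n = P₁V₁/(RT₁) = 499×20.5/(8.314×500) = 2.46 mol.
Step 1 — Isochoric: V stays 20.5 L; P/T = const ⇒ T₂ = 1890 K, P₂ = 1890 kPa.
W = 0 (no volume change).
ΔU = nCvΔT = 2.46×20.8×(1890−500) = 71300 J.
Q = ΔU = 71300 J.
State after step 1: P = 1890 kPa, V = 20.5 L, T = 1890 K.
Step 2 — Polytropic n=1.28: T₂ = T₁(V₁/V₂)^(n−1) = 1890×(0.163)^0.28 = 1140 K; P₂ = P₁(V₁/V₂)^n = 185 kPa.
W = (P₁V₁−P₂V₂)/(n−1) = (1890×20.5−185×126)/0.28 = 55200 J.
ΔU = nCvΔT = 2.46×20.8×(1140−1890) = -38600 J.
Q = ΔU + W = 16500 J.
Net over both steps: W = 55200 J, Q = 87800 J, ΔU = 32700 J.

87800 J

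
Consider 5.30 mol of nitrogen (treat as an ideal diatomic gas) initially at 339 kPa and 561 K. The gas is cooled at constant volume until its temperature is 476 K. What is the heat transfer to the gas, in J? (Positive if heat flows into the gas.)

V₁ = nRT₁/P₁ = 5.30×8.314×561/339 = 72.9 L.
Isochoric: V stays 72.9 L; P/T = const ⇒ T₂ = 476 K, P₂ = 288 kPa.
W = 0 (no volume change).
ΔU = nCvΔT = 5.30×20.8×(476−561) = -9360 J.
Q = ΔU = -9360 J.

-9360 J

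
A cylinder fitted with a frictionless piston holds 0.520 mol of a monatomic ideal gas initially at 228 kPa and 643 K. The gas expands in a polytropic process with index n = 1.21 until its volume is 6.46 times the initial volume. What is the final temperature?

435 K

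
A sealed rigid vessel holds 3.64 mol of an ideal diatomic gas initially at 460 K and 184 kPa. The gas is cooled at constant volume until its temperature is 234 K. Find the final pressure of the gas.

93.6 kPa

V₁ = nRT₁/P₁ = 3.64×8.314×460/184 = 75.7 L.
Isochoric: V stays 75.7 L; P/T = const ⇒ T₂ = 234 K, P₂ = 93.6 kPa.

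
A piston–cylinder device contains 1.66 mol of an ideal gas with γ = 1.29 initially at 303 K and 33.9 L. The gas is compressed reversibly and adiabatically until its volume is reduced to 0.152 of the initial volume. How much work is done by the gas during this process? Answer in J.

-10500 J

P₁ = nRT₁/V₁ = 1.66×8.314×303/33.9 = 123 kPa.
Adiabatic: TV^(γ−1) = const ⇒ T₂ = 303×(6.58)^0.290 = 523 K; PV^γ = const ⇒ P₂ = 1400 kPa.
ΔU = nCvΔT = 1.66×28.7×(523−303) = 10500 J.
Q = 0 for an adiabatic process, so W = −ΔU = -10500 J.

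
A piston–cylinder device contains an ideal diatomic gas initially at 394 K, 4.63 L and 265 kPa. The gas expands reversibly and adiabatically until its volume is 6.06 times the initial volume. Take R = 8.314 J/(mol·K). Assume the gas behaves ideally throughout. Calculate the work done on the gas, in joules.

n = P₁V₁/(RT₁) = 265×4.63/(8.314×394) = 0.375 mol.
Adiabatic: TV^(γ−1) = const ⇒ T₂ = 394×(0.165)^0.400 = 192 K; PV^γ = const ⇒ P₂ = 21.3 kPa.
ΔU = nCvΔT = 0.375×20.8×(192−394) = -1580 J.
Q = 0 for an adiabatic process, so W = −ΔU = 1580 J.
Work done on the gas = −W_by = -1580 J.

-1580 J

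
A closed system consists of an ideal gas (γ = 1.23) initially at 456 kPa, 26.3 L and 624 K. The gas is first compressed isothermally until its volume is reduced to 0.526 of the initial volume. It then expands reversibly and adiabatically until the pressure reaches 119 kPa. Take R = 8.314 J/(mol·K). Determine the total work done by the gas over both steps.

8470 J

n = P₁V₁/(RT₁) = 456×26.3/(8.314×624) = 2.31 mol.
Step 1 — Isothermal: T stays 624 K; PV = const ⇒ V₂ = 13.8 L, P₂ = 867 kPa.
ΔU = 0 (ideal gas, T constant).
W = nRT ln(V₂/V₁) = 2.31×8.314×624×ln(0.526) = -7700 J.
Q = ΔU + W = -7700 J.
State after step 1: P = 867 kPa, V = 13.8 L, T = 624 K.
Step 2 — Adiabatic: T₂/T₁ = (P₂/P₁)^((γ−1)/γ) ⇒ T₂ = 624×(0.137)^0.187 = 430 K; V₂ = 69.5 L.
ΔU = nCvΔT = 2.31×36.1×(430−624) = -16200 J.
Q = 0 for an adiabatic process, so W = −ΔU = 16200 J.
Net over both steps: W = 8470 J, Q = -7700 J, ΔU = -16200 J.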